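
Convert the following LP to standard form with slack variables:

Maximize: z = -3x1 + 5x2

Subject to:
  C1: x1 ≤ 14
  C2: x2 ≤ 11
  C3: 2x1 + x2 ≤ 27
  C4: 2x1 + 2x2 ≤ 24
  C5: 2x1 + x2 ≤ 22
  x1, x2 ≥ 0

max z = -3x1 + 5x2

s.t.
  x1 + s1 = 14
  x2 + s2 = 11
  2x1 + x2 + s3 = 27
  2x1 + 2x2 + s4 = 24
  2x1 + x2 + s5 = 22
  x1, x2, s1, s2, s3, s4, s5 ≥ 0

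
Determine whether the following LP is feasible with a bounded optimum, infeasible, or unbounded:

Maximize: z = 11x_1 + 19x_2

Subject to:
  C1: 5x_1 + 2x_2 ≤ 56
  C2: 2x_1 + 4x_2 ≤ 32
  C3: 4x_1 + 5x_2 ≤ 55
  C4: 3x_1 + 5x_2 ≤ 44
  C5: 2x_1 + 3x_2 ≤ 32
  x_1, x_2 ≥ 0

Feasible with a bounded optimal solution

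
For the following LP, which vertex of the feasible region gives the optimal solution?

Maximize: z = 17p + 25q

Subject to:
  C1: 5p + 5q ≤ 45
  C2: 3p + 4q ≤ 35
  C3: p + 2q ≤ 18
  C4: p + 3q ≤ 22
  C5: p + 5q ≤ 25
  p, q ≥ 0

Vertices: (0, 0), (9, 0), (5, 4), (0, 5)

Evaluate the objective at each vertex of the feasible region:
  z(0, 0) = 0
  z(9, 0) = 153
  z(5, 4) = 185  ←
  z(0, 5) = 125
The maximum is at p = 5, q = 4.

(5, 4)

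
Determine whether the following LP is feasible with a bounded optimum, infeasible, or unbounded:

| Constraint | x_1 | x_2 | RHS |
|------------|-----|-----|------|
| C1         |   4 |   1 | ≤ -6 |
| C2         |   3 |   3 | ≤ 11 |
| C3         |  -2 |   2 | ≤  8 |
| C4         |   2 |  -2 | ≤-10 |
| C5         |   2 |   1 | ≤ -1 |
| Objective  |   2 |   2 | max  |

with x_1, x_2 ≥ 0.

Infeasible (no feasible solution exists)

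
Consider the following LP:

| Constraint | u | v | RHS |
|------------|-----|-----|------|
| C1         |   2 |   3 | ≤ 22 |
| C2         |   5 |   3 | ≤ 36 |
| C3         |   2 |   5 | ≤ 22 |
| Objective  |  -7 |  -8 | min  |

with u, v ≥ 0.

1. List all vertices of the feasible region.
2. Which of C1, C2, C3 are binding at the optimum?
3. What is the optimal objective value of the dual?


1. (0, 0), (7.2, 0), (6, 2), (0, 4.4)
2. C2, C3
3. -58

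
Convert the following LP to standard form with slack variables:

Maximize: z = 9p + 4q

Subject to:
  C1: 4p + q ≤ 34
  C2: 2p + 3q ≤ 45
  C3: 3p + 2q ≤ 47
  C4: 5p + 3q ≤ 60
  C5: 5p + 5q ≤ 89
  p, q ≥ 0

max z = 9p + 4q

s.t.
  4p + q + s1 = 34
  2p + 3q + s2 = 45
  3p + 2q + s3 = 47
  5p + 3q + s4 = 60
  5p + 5q + s5 = 89
  p, q, s1, s2, s3, s4, s5 ≥ 0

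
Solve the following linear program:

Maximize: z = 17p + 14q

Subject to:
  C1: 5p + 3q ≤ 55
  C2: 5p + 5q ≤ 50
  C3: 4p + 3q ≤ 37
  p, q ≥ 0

Evaluate the objective at each vertex of the feasible region:
  z(0, 0) = 0
  z(9.25, 0) = 157.2
  z(7, 3) = 161  ←
  z(0, 10) = 140
The maximum is at p = 7, q = 3.

p = 7, q = 3, z = 161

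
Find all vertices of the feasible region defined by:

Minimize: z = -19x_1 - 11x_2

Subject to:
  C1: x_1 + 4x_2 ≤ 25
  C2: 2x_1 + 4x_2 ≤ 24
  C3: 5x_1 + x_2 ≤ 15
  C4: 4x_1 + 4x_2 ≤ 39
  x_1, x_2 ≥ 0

(0, 0), (3, 0), (2, 5), (0, 6)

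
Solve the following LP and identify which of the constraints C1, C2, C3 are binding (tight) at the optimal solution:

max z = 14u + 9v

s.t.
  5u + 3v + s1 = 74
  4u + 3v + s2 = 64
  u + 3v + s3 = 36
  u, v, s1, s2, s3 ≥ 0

At u = 10, v = 8, compute slack b - a·x for each constraint:
  C1: 74 − 74 = 0  (binding)
  C2: 64 − 64 = 0  (binding)
  C3: 36 − 34 = 2  (slack)

Optimal: u = 10, v = 8
Binding: C1, C2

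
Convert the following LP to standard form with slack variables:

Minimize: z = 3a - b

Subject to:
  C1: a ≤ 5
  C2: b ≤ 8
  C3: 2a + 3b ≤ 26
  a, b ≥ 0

min z = 3a - b

s.t.
  a + s1 = 5
  b + s2 = 8
  2a + 3b + s3 = 26
  a, b, s1, s2, s3 ≥ 0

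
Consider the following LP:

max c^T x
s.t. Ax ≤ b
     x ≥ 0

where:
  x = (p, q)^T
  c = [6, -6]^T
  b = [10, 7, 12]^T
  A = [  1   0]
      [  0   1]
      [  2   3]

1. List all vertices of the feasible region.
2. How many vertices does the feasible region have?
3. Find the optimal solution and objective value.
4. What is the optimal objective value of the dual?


1. (0, 0), (6, 0), (0, 4)
2. 3
3. p = 6, q = 0, z = 36
4. 36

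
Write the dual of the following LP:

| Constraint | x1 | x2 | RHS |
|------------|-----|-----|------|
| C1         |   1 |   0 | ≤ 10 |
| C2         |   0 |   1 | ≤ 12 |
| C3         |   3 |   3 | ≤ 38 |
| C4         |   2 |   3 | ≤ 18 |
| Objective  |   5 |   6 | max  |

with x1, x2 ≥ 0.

Primal max cᵀx s.t. Ax ≤ b, x ≥ 0  →  Dual min bᵀy s.t. Aᵀy ≥ c, y ≥ 0.

Minimize: z = 10y1 + 12y2 + 38y3 + 18y4

Subject to:
  y1 + 3y3 + 2y4 ≥ 5
  y2 + 3y3 + 3y4 ≥ 6
  y1, y2, y3, y4 ≥ 0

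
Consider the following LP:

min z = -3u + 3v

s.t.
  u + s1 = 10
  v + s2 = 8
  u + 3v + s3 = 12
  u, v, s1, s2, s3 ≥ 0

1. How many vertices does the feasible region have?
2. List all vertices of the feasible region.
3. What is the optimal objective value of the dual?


1. 4
2. (0, 0), (10, 0), (10, 0.6667), (0, 4)
3. -30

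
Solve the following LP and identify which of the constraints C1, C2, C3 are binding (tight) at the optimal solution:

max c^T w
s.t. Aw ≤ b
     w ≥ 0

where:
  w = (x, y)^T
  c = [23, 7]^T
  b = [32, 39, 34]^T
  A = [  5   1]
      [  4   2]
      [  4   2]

At x = 5, y = 7, compute slack b - a·x for each constraint:
  C1: 32 − 32 = 0  (binding)
  C2: 39 − 34 = 5  (slack)
  C3: 34 − 34 = 0  (binding)

Optimal: x = 5, y = 7
Binding: C1, C3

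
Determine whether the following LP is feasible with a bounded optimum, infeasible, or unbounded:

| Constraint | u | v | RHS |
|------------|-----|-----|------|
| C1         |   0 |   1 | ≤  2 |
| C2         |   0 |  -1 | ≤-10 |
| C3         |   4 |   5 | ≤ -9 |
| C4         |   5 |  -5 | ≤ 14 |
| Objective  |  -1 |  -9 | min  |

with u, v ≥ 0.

Infeasible (no feasible solution exists)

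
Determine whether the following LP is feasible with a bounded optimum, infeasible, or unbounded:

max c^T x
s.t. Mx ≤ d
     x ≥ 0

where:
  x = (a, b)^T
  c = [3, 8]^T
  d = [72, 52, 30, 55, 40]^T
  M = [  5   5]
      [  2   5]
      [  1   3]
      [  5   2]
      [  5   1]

Feasible with a bounded optimal solution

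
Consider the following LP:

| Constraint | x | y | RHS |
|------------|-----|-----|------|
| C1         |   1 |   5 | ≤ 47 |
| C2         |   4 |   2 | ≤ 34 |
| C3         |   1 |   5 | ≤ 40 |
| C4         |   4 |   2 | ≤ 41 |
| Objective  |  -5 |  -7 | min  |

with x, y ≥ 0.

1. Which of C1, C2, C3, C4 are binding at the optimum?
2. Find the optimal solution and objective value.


1. C2, C3
2. x = 5, y = 7, z = -74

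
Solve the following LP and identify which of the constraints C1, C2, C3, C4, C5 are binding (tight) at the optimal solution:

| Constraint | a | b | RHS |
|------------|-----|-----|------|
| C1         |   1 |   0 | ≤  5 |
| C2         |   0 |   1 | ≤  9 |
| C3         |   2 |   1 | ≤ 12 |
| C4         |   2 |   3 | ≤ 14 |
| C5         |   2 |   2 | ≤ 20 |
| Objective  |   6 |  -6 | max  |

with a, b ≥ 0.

At a = 5, b = 0, compute slack b - a·x for each constraint:
  C1: 5 − 5 = 0  (binding)
  C2: 9 − 0 = 9  (slack)
  C3: 12 − 10 = 2  (slack)
  C4: 14 − 10 = 4  (slack)
  C5: 20 − 10 = 10  (slack)

Optimal: a = 5, b = 0
Binding: C1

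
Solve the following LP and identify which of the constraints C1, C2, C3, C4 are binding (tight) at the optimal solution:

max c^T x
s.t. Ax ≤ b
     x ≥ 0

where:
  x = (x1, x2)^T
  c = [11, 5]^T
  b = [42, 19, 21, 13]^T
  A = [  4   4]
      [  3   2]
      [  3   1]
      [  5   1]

At x1 = 1, x2 = 8, compute slack b - a·x for each constraint:
  C1: 42 − 36 = 6  (slack)
  C2: 19 − 19 = 0  (binding)
  C3: 21 − 11 = 10  (slack)
  C4: 13 − 13 = 0  (binding)

Optimal: x1 = 1, x2 = 8
Binding: C2, C4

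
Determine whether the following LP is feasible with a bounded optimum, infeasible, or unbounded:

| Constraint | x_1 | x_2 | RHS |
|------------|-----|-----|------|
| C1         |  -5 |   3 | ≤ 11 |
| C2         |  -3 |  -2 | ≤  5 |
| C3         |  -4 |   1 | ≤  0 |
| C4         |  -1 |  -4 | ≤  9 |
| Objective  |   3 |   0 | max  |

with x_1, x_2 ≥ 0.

Unbounded (objective can increase without bound)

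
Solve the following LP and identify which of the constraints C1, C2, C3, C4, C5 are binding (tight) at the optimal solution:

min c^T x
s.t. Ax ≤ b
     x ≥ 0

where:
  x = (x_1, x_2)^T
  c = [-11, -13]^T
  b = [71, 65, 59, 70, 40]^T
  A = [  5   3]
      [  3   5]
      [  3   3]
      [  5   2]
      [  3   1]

At x_1 = 10, x_2 = 7, compute slack b - a·x for each constraint:
  C1: 71 − 71 = 0  (binding)
  C2: 65 − 65 = 0  (binding)
  C3: 59 − 51 = 8  (slack)
  C4: 70 − 64 = 6  (slack)
  C5: 40 − 37 = 3  (slack)

Optimal: x_1 = 10, x_2 = 7
Binding: C1, C2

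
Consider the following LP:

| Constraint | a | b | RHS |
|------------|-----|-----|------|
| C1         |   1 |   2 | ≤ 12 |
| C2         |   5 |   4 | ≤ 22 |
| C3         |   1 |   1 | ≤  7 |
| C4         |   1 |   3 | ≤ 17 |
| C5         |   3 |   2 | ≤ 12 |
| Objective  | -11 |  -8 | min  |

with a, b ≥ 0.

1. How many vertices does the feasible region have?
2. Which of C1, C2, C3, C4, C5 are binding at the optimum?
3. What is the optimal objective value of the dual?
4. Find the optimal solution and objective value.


1. 4
2. C2, C5
3. -46
4. a = 2, b = 3, z = -46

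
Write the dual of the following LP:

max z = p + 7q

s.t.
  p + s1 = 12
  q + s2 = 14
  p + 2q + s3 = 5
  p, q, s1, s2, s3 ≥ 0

Primal max cᵀx s.t. Ax ≤ b, x ≥ 0  →  Dual min bᵀy s.t. Aᵀy ≥ c, y ≥ 0.

Minimize: z = 12y1 + 14y2 + 5y3

Subject to:
  y1 + y3 ≥ 1
  y2 + 2y3 ≥ 7
  y1, y2, y3 ≥ 0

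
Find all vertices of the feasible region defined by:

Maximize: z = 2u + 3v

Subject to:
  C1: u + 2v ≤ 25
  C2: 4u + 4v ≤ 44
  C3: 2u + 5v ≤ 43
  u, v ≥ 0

(0, 0), (11, 0), (4, 7), (0, 8.6)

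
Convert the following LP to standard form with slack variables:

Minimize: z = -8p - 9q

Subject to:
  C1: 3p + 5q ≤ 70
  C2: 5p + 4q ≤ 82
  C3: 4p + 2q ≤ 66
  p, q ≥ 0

min z = -8p - 9q

s.t.
  3p + 5q + s1 = 70
  5p + 4q + s2 = 82
  4p + 2q + s3 = 66
  p, q, s1, s2, s3 ≥ 0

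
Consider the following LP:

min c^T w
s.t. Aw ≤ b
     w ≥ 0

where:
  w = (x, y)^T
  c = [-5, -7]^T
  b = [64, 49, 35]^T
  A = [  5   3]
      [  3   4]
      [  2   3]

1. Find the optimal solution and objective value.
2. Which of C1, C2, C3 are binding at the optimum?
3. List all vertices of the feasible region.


1. x = 7, y = 7, z = -84
2. C2, C3
3. (0, 0), (12.8, 0), (9.909, 4.818), (7, 7), (0, 11.67)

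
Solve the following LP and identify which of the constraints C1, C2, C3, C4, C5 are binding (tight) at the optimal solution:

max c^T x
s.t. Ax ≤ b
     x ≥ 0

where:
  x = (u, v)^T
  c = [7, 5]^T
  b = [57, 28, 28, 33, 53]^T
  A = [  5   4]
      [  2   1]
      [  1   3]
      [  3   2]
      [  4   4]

At u = 9, v = 3, compute slack b - a·x for each constraint:
  C1: 57 − 57 = 0  (binding)
  C2: 28 − 21 = 7  (slack)
  C3: 28 − 18 = 10  (slack)
  C4: 33 − 33 = 0  (binding)
  C5: 53 − 48 = 5  (slack)

Optimal: u = 9, v = 3
Binding: C1, C4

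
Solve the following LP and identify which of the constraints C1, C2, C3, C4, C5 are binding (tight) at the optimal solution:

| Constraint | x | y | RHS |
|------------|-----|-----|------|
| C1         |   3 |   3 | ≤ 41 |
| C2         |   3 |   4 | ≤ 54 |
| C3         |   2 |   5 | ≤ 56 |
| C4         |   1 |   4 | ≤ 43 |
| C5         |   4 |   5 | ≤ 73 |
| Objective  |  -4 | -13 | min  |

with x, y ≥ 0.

At x = 3, y = 10, compute slack b - a·x for each constraint:
  C1: 41 − 39 = 2  (slack)
  C2: 54 − 49 = 5  (slack)
  C3: 56 − 56 = 0  (binding)
  C4: 43 − 43 = 0  (binding)
  C5: 73 − 62 = 11  (slack)

Optimal: x = 3, y = 10
Binding: C3, C4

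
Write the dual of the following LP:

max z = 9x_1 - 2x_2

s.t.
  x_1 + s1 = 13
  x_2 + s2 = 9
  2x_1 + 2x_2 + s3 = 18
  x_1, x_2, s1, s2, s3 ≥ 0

Primal max cᵀx s.t. Ax ≤ b, x ≥ 0  →  Dual min bᵀy s.t. Aᵀy ≥ c, y ≥ 0.

Minimize: z = 13y1 + 9y2 + 18y3

Subject to:
  y1 + 2y3 ≥ 9
  y2 + 2y3 ≥ -2
  y1, y2, y3 ≥ 0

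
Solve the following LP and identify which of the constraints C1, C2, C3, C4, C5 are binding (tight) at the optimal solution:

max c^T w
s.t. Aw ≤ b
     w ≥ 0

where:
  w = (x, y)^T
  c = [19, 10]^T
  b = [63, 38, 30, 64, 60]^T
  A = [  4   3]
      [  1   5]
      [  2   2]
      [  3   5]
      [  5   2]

At x = 10, y = 5, compute slack b - a·x for each constraint:
  C1: 63 − 55 = 8  (slack)
  C2: 38 − 35 = 3  (slack)
  C3: 30 − 30 = 0  (binding)
  C4: 64 − 55 = 9  (slack)
  C5: 60 − 60 = 0  (binding)

Optimal: x = 10, y = 5
Binding: C3, C5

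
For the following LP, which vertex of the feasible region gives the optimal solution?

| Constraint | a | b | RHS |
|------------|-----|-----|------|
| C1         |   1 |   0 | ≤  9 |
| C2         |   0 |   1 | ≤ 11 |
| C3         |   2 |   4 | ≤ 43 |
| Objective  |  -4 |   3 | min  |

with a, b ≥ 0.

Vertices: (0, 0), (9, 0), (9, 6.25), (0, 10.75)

Evaluate the objective at each vertex of the feasible region:
  z(0, 0) = 0
  z(9, 0) = -36  ←
  z(9, 6.25) = -17.25
  z(0, 10.75) = 32.25
The minimum is at a = 9, b = 0.

(9, 0)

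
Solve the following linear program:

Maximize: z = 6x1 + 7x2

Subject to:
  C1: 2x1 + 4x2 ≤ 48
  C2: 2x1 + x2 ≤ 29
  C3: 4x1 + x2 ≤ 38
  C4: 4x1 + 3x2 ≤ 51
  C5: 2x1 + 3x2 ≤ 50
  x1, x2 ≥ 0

Evaluate the objective at each vertex of the feasible region:
  z(0, 0) = 0
  z(9.5, 0) = 57
  z(7.875, 6.5) = 92.75
  z(6, 9) = 99  ←
  z(0, 12) = 84
The maximum is at x1 = 6, x2 = 9.

x1 = 6, x2 = 9, z = 99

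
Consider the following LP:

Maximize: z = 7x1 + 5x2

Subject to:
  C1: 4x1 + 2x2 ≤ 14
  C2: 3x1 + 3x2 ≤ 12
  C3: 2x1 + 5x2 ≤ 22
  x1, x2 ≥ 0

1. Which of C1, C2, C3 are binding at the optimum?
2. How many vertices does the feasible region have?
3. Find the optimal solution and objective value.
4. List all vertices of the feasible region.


1. C1, C2
2. 4
3. x1 = 3, x2 = 1, z = 26
4. (0, 0), (3.5, 0), (3, 1), (0, 4)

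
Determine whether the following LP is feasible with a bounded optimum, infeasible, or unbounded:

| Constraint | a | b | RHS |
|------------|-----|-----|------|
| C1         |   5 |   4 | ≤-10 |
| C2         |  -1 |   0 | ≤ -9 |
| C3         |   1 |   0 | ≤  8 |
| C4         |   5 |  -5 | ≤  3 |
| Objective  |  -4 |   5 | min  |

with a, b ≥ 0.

Infeasible (no feasible solution exists)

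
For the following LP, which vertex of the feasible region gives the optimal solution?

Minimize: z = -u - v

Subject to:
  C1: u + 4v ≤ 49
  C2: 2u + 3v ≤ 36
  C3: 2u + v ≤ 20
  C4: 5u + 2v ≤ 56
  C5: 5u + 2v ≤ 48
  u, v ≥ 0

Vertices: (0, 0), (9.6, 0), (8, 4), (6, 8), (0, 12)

Evaluate the objective at each vertex of the feasible region:
  z(0, 0) = 0
  z(9.6, 0) = -9.6
  z(8, 4) = -12
  z(6, 8) = -14  ←
  z(0, 12) = -12
The minimum is at u = 6, v = 8.

(6, 8)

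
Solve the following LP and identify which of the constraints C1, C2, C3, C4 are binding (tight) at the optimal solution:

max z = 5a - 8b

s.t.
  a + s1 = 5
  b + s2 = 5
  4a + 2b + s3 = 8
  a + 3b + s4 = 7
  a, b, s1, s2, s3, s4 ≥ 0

At a = 2, b = 0, compute slack b - a·x for each constraint:
  C1: 5 − 2 = 3  (slack)
  C2: 5 − 0 = 5  (slack)
  C3: 8 − 8 = 0  (binding)
  C4: 7 − 2 = 5  (slack)

Optimal: a = 2, b = 0
Binding: C3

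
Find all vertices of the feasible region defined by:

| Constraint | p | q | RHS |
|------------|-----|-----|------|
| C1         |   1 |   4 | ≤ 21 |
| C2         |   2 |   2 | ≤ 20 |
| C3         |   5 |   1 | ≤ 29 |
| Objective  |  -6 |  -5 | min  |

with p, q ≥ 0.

(0, 0), (5.8, 0), (5, 4), (0, 5.25)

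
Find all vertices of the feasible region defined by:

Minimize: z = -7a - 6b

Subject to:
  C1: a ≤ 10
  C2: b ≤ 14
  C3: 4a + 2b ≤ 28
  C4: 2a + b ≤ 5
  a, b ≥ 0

(0, 0), (2.5, 0), (0, 5)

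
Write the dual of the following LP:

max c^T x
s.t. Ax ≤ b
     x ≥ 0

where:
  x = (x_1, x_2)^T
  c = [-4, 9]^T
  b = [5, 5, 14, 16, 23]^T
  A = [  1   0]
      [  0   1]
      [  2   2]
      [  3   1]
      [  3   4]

Primal max cᵀx s.t. Ax ≤ b, x ≥ 0  →  Dual min bᵀy s.t. Aᵀy ≥ c, y ≥ 0.

Minimize: z = 5y1 + 5y2 + 14y3 + 16y4 + 23y5

Subject to:
  y1 + 2y3 + 3y4 + 3y5 ≥ -4
  y2 + 2y3 + y4 + 4y5 ≥ 9
  y1, y2, y3, y4, y5 ≥ 0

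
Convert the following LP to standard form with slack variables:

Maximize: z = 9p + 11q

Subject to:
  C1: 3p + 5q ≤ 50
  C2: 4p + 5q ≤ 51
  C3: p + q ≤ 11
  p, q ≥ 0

max z = 9p + 11q

s.t.
  3p + 5q + s1 = 50
  4p + 5q + s2 = 51
  p + q + s3 = 11
  p, q, s1, s2, s3 ≥ 0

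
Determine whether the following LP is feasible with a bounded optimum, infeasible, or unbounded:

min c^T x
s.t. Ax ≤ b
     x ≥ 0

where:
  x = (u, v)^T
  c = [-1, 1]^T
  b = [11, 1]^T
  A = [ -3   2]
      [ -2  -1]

Unbounded (objective can decrease without bound)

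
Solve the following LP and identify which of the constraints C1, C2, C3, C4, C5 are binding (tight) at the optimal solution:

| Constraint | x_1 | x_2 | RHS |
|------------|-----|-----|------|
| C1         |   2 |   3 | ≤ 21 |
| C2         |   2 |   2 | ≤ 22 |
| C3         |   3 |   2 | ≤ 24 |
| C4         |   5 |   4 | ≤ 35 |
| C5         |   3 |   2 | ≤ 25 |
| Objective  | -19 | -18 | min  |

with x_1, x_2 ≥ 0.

At x_1 = 3, x_2 = 5, compute slack b - a·x for each constraint:
  C1: 21 − 21 = 0  (binding)
  C2: 22 − 16 = 6  (slack)
  C3: 24 − 19 = 5  (slack)
  C4: 35 − 35 = 0  (binding)
  C5: 25 − 19 = 6  (slack)

Optimal: x_1 = 3, x_2 = 5
Binding: C1, C4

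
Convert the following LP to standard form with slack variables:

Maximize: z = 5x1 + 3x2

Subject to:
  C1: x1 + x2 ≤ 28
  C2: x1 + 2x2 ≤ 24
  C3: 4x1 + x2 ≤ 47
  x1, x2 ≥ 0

max z = 5x1 + 3x2

s.t.
  x1 + x2 + s1 = 28
  x1 + 2x2 + s2 = 24
  4x1 + x2 + s3 = 47
  x1, x2, s1, s2, s3 ≥ 0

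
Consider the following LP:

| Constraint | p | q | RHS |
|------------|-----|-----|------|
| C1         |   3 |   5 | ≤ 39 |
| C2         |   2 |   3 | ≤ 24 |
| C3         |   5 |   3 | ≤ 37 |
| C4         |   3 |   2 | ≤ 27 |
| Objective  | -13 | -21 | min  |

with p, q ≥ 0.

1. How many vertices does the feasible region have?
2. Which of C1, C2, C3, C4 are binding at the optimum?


1. 5
2. C1, C2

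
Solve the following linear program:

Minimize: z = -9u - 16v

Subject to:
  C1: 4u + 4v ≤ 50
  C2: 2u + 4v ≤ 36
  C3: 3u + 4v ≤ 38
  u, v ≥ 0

Evaluate the objective at each vertex of the feasible region:
  z(0, 0) = 0
  z(12.5, 0) = -112.5
  z(12, 0.5) = -116
  z(2, 8) = -146  ←
  z(0, 9) = -144
The minimum is at u = 2, v = 8.

u = 2, v = 8, z = -146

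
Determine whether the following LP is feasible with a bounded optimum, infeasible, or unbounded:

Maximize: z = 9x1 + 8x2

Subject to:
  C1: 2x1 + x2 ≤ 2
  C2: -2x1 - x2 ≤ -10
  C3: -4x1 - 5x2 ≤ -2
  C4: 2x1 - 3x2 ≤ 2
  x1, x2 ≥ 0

Infeasible (no feasible solution exists)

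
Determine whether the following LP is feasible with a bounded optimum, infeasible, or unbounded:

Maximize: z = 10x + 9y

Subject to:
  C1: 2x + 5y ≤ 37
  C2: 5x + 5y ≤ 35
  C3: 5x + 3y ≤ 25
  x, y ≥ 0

Feasible with a bounded optimal solution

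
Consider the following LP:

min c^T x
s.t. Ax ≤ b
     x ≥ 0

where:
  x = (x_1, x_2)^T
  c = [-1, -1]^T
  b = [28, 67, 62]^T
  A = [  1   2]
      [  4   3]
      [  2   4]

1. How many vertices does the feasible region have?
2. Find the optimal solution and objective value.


1. 4
2. x_1 = 10, x_2 = 9, z = -19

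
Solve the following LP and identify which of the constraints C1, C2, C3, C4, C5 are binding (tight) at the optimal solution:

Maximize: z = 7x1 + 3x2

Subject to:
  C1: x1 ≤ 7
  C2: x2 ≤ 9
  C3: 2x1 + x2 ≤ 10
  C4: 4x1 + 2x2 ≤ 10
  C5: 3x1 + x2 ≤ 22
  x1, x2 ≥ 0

At x1 = 2.5, x2 = 0, compute slack b - a·x for each constraint:
  C1: 7 − 2.5 = 4.5  (slack)
  C2: 9 − 0 = 9  (slack)
  C3: 10 − 5 = 5  (slack)
  C4: 10 − 10 = 0  (binding)
  C5: 22 − 7.5 = 14.5  (slack)

Optimal: x1 = 2.5, x2 = 0
Binding: C4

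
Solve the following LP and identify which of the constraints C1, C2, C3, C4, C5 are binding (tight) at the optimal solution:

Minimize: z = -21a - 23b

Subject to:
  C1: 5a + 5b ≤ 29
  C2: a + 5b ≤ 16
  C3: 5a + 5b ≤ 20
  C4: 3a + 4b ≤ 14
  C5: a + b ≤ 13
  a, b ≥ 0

At a = 2, b = 2, compute slack b - a·x for each constraint:
  C1: 29 − 20 = 9  (slack)
  C2: 16 − 12 = 4  (slack)
  C3: 20 − 20 = 0  (binding)
  C4: 14 − 14 = 0  (binding)
  C5: 13 − 4 = 9  (slack)

Optimal: a = 2, b = 2
Binding: C3, C4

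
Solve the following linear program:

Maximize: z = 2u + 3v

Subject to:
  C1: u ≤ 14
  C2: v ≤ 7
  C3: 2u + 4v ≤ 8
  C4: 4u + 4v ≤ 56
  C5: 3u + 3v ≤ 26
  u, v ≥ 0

Evaluate the objective at each vertex of the feasible region:
  z(0, 0) = 0
  z(4, 0) = 8  ←
  z(0, 2) = 6
The maximum is at u = 4, v = 0.

u = 4, v = 0, z = 8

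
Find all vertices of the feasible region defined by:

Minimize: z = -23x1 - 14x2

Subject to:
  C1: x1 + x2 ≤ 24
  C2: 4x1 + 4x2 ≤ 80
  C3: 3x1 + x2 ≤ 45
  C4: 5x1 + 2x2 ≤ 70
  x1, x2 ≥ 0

(0, 0), (14, 0), (10, 10), (0, 20)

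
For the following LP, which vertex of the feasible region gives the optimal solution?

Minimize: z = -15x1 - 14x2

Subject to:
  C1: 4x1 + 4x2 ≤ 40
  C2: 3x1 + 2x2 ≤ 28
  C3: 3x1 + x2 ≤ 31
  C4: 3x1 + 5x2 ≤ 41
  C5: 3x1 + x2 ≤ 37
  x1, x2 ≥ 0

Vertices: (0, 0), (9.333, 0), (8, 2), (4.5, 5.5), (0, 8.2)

Evaluate the objective at each vertex of the feasible region:
  z(0, 0) = 0
  z(9.333, 0) = -140
  z(8, 2) = -148  ←
  z(4.5, 5.5) = -144.5
  z(0, 8.2) = -114.8
The minimum is at x1 = 8, x2 = 2.

(8, 2)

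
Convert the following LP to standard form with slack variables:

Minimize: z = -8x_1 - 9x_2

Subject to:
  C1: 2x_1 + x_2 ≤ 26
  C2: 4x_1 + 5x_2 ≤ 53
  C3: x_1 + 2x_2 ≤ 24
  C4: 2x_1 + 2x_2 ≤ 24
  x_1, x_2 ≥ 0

min z = -8x_1 - 9x_2

s.t.
  2x_1 + x_2 + s1 = 26
  4x_1 + 5x_2 + s2 = 53
  x_1 + 2x_2 + s3 = 24
  2x_1 + 2x_2 + s4 = 24
  x_1, x_2, s1, s2, s3, s4 ≥ 0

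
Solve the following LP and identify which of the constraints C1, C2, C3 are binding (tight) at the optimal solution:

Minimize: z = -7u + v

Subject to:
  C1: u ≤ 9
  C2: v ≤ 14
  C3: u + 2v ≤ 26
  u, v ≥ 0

At u = 9, v = 0, compute slack b - a·x for each constraint:
  C1: 9 − 9 = 0  (binding)
  C2: 14 − 0 = 14  (slack)
  C3: 26 − 9 = 17  (slack)

Optimal: u = 9, v = 0
Binding: C1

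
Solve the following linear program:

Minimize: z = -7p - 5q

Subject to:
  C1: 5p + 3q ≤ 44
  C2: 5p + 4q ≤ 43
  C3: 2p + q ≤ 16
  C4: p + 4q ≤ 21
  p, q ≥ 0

Evaluate the objective at each vertex of the feasible region:
  z(0, 0) = 0
  z(8, 0) = -56
  z(7, 2) = -59  ←
  z(5.5, 3.875) = -57.88
  z(0, 5.25) = -26.25
The minimum is at p = 7, q = 2.

p = 7, q = 2, z = -59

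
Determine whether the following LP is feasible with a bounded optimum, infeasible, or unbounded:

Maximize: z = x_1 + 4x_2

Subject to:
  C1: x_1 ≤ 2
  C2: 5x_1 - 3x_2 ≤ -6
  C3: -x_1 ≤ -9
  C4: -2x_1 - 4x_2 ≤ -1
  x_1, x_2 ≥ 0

Infeasible (no feasible solution exists)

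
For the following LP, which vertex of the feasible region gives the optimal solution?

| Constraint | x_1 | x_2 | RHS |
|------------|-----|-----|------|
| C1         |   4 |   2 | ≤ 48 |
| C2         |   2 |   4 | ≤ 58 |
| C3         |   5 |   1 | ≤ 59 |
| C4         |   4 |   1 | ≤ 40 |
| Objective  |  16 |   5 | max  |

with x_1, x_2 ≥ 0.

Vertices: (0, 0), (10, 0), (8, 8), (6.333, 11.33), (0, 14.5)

Evaluate the objective at each vertex of the feasible region:
  z(0, 0) = 0
  z(10, 0) = 160
  z(8, 8) = 168  ←
  z(6.333, 11.33) = 158
  z(0, 14.5) = 72.5
The maximum is at x_1 = 8, x_2 = 8.

(8, 8)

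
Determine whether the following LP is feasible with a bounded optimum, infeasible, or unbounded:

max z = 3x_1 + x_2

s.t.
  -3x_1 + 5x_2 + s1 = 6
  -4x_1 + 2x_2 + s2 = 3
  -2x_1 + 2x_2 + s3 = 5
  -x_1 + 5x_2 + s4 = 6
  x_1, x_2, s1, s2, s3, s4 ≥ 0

Unbounded (objective can increase without bound)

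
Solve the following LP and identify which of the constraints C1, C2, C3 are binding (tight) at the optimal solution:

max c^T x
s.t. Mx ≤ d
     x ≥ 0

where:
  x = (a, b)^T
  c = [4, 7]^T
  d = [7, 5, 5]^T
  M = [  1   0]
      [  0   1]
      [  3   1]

At a = 0, b = 5, compute slack b - a·x for each constraint:
  C1: 7 − 0 = 7  (slack)
  C2: 5 − 5 = 0  (binding)
  C3: 5 − 5 = 0  (binding)

Optimal: a = 0, b = 5
Binding: C2, C3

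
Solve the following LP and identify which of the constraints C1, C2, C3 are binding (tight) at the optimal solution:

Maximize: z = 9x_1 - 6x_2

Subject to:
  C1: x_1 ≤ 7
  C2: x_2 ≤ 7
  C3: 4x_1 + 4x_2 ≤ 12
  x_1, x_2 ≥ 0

At x_1 = 3, x_2 = 0, compute slack b - a·x for each constraint:
  C1: 7 − 3 = 4  (slack)
  C2: 7 − 0 = 7  (slack)
  C3: 12 − 12 = 0  (binding)

Optimal: x_1 = 3, x_2 = 0
Binding: C3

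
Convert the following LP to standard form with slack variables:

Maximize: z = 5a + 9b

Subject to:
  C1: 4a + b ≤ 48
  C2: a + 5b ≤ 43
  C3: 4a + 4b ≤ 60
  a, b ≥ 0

max z = 5a + 9b

s.t.
  4a + b + s1 = 48
  a + 5b + s2 = 43
  4a + 4b + s3 = 60
  a, b, s1, s2, s3 ≥ 0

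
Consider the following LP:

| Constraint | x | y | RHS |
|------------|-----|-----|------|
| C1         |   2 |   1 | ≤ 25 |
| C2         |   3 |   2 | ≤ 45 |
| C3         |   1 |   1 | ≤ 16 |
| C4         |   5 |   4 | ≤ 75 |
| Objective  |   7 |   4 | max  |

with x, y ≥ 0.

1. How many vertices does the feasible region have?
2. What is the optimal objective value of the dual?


1. 4
2. 91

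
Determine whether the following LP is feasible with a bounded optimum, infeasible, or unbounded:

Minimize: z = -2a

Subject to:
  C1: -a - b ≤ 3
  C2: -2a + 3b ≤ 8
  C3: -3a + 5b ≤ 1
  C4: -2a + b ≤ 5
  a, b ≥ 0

Unbounded (objective can decrease without bound)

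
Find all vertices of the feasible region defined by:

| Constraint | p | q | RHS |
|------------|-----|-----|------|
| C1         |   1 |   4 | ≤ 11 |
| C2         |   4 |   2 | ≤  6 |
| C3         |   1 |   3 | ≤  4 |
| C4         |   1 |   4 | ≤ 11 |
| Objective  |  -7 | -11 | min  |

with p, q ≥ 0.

(0, 0), (1.5, 0), (1, 1), (0, 1.333)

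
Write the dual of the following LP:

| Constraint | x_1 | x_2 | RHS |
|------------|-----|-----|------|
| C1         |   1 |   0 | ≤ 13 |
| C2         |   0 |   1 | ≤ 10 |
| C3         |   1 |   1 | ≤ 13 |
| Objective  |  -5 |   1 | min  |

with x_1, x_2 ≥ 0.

Primal min cᵀx s.t. Ax ≤ b, x ≥ 0  →  Dual max −bᵀy s.t. Aᵀy ≥ −c, y ≥ 0.

Maximize: z = -13y1 - 10y2 - 13y3

Subject to:
  y1 + y3 ≥ 5
  y2 + y3 ≥ -1
  y1, y2, y3 ≥ 0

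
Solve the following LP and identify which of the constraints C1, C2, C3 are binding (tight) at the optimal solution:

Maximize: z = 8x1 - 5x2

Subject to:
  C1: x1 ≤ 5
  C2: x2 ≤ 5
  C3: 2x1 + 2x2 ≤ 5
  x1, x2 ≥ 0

At x1 = 2.5, x2 = 0, compute slack b - a·x for each constraint:
  C1: 5 − 2.5 = 2.5  (slack)
  C2: 5 − 0 = 5  (slack)
  C3: 5 − 5 = 0  (binding)

Optimal: x1 = 2.5, x2 = 0
Binding: C3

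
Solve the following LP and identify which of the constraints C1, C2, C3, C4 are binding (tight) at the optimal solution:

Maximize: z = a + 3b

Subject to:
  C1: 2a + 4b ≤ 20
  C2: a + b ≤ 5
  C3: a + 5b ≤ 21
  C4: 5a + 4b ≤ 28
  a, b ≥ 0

At a = 1, b = 4, compute slack b - a·x for each constraint:
  C1: 20 − 18 = 2  (slack)
  C2: 5 − 5 = 0  (binding)
  C3: 21 − 21 = 0  (binding)
  C4: 28 − 21 = 7  (slack)

Optimal: a = 1, b = 4
Binding: C2, C3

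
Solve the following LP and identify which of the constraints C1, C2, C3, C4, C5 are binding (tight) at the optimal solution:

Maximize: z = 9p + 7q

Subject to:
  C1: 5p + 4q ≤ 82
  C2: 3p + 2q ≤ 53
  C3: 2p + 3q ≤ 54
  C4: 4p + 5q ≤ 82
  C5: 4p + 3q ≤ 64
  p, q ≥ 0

At p = 10, q = 8, compute slack b - a·x for each constraint:
  C1: 82 − 82 = 0  (binding)
  C2: 53 − 46 = 7  (slack)
  C3: 54 − 44 = 10  (slack)
  C4: 82 − 80 = 2  (slack)
  C5: 64 − 64 = 0  (binding)

Optimal: p = 10, q = 8
Binding: C1, C5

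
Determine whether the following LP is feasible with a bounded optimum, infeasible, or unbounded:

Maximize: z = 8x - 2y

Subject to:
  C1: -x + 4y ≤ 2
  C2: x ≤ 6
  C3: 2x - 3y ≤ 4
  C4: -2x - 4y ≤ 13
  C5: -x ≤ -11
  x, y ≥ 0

Infeasible (no feasible solution exists)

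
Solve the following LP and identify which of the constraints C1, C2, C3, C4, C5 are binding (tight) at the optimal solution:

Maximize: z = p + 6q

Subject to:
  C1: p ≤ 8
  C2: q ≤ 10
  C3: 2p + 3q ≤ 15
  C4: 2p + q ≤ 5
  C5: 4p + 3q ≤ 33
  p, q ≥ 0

At p = 0, q = 5, compute slack b - a·x for each constraint:
  C1: 8 − 0 = 8  (slack)
  C2: 10 − 5 = 5  (slack)
  C3: 15 − 15 = 0  (binding)
  C4: 5 − 5 = 0  (binding)
  C5: 33 − 15 = 18  (slack)

Optimal: p = 0, q = 5
Binding: C3, C4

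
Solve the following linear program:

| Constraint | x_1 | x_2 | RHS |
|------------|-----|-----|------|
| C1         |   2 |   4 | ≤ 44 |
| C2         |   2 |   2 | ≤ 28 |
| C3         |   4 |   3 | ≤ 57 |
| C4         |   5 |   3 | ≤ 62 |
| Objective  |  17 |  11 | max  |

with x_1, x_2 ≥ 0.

Evaluate the objective at each vertex of the feasible region:
  z(0, 0) = 0
  z(12.4, 0) = 210.8
  z(10, 4) = 214  ←
  z(6, 8) = 190
  z(0, 11) = 121
The maximum is at x_1 = 10, x_2 = 4.

x_1 = 10, x_2 = 4, z = 214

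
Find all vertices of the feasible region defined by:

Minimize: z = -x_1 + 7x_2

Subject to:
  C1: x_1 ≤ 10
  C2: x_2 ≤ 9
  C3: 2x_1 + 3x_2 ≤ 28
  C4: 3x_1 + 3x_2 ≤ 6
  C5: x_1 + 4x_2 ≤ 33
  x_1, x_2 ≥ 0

(0, 0), (2, 0), (0, 2)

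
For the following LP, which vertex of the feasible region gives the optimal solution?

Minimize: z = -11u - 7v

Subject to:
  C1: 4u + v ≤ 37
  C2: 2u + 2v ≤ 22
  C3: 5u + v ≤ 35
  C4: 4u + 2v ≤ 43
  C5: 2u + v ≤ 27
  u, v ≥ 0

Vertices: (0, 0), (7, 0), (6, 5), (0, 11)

Evaluate the objective at each vertex of the feasible region:
  z(0, 0) = 0
  z(7, 0) = -77
  z(6, 5) = -101  ←
  z(0, 11) = -77
The minimum is at u = 6, v = 5.

(6, 5)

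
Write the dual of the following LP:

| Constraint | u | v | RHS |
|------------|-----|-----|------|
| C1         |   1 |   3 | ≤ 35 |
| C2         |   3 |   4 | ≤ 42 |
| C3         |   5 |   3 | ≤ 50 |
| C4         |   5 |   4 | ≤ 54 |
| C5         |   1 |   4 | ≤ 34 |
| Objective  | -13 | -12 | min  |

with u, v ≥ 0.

Primal min cᵀx s.t. Ax ≤ b, x ≥ 0  →  Dual max −bᵀy s.t. Aᵀy ≥ −c, y ≥ 0.

Maximize: z = -35y1 - 42y2 - 50y3 - 54y4 - 34y5

Subject to:
  y1 + 3y2 + 5y3 + 5y4 + y5 ≥ 13
  3y1 + 4y2 + 3y3 + 4y4 + 4y5 ≥ 12
  y1, y2, y3, y4, y5 ≥ 0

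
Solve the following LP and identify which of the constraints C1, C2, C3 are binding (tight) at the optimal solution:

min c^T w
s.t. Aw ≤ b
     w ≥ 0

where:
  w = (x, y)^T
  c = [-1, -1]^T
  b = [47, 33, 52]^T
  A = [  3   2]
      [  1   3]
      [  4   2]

At x = 9, y = 8, compute slack b - a·x for each constraint:
  C1: 47 − 43 = 4  (slack)
  C2: 33 − 33 = 0  (binding)
  C3: 52 − 52 = 0  (binding)

Optimal: x = 9, y = 8
Binding: C2, C3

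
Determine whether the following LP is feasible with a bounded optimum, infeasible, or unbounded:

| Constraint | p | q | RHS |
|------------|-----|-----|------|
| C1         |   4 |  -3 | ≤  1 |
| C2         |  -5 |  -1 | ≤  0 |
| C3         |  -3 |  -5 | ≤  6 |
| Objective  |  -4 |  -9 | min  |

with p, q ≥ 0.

Unbounded (objective can decrease without bound)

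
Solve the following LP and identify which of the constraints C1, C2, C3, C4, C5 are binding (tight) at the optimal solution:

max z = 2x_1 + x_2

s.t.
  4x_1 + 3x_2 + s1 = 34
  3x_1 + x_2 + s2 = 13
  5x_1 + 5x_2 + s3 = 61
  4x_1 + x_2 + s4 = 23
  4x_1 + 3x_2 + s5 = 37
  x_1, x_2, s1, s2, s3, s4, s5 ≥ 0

At x_1 = 1, x_2 = 10, compute slack b - a·x for each constraint:
  C1: 34 − 34 = 0  (binding)
  C2: 13 − 13 = 0  (binding)
  C3: 61 − 55 = 6  (slack)
  C4: 23 − 14 = 9  (slack)
  C5: 37 − 34 = 3  (slack)

Optimal: x_1 = 1, x_2 = 10
Binding: C1, C2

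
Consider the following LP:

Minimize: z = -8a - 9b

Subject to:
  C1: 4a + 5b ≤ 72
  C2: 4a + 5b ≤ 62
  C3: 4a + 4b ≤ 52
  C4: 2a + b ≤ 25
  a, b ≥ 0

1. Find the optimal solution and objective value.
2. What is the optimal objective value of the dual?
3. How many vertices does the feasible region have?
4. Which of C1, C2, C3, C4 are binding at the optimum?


1. a = 3, b = 10, z = -114
2. -114
3. 5
4. C2, C3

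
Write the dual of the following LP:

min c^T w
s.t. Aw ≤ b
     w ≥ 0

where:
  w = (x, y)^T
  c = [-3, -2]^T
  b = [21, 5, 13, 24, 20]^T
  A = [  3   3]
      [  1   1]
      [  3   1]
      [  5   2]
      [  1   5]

Primal min cᵀx s.t. Ax ≤ b, x ≥ 0  →  Dual max −bᵀy s.t. Aᵀy ≥ −c, y ≥ 0.

Maximize: z = -21y1 - 5y2 - 13y3 - 24y4 - 20y5

Subject to:
  3y1 + y2 + 3y3 + 5y4 + y5 ≥ 3
  3y1 + y2 + y3 + 2y4 + 5y5 ≥ 2
  y1, y2, y3, y4, y5 ≥ 0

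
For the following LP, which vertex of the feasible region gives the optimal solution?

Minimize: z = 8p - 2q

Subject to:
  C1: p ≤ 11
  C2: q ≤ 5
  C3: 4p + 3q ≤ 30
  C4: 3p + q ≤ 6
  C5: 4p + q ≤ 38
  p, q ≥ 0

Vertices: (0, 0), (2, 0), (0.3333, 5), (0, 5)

Evaluate the objective at each vertex of the feasible region:
  z(0, 0) = 0
  z(2, 0) = 16
  z(0.3333, 5) = -7.333
  z(0, 5) = -10  ←
The minimum is at p = 0, q = 5.

(0, 5)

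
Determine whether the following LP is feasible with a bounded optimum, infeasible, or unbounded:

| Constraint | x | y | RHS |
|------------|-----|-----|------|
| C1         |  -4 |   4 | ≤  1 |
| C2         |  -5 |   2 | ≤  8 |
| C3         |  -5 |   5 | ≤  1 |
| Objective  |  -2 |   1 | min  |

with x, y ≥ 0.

Unbounded (objective can decrease without bound)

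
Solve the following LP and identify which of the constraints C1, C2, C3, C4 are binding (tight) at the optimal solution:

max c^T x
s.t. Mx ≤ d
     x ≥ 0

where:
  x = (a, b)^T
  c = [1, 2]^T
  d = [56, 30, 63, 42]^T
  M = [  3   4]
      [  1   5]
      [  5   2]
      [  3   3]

At a = 10, b = 4, compute slack b - a·x for each constraint:
  C1: 56 − 46 = 10  (slack)
  C2: 30 − 30 = 0  (binding)
  C3: 63 − 58 = 5  (slack)
  C4: 42 − 42 = 0  (binding)

Optimal: a = 10, b = 4
Binding: C2, C4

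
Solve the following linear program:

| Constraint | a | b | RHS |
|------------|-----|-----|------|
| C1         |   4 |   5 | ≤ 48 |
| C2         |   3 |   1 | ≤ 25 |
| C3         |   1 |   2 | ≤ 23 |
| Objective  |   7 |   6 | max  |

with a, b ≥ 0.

Evaluate the objective at each vertex of the feasible region:
  z(0, 0) = 0
  z(8.333, 0) = 58.33
  z(7, 4) = 73  ←
  z(0, 9.6) = 57.6
The maximum is at a = 7, b = 4.

a = 7, b = 4, z = 73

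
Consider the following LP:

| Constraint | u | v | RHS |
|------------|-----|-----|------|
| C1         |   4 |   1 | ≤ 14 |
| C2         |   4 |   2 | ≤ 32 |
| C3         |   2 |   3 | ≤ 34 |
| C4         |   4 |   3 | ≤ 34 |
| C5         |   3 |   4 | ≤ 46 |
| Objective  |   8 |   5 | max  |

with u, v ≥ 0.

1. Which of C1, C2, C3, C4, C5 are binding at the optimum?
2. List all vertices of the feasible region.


1. C1, C4
2. (0, 0), (3.5, 0), (1, 10), (0, 11.33)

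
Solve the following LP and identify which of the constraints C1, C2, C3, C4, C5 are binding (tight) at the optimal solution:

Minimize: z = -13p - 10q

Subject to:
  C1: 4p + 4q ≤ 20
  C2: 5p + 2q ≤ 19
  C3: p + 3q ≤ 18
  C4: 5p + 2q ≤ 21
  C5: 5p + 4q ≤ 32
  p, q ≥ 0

At p = 3, q = 2, compute slack b - a·x for each constraint:
  C1: 20 − 20 = 0  (binding)
  C2: 19 − 19 = 0  (binding)
  C3: 18 − 9 = 9  (slack)
  C4: 21 − 19 = 2  (slack)
  C5: 32 − 23 = 9  (slack)

Optimal: p = 3, q = 2
Binding: C1, C2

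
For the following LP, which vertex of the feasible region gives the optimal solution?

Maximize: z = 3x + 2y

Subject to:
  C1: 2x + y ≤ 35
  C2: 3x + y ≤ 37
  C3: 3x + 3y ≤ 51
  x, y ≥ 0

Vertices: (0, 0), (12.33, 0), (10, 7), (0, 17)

Evaluate the objective at each vertex of the feasible region:
  z(0, 0) = 0
  z(12.33, 0) = 37
  z(10, 7) = 44  ←
  z(0, 17) = 34
The maximum is at x = 10, y = 7.

(10, 7)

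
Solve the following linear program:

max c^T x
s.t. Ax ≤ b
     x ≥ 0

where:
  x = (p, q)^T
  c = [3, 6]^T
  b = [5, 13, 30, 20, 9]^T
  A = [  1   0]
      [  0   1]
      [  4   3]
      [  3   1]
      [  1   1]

Evaluate the objective at each vertex of the feasible region:
  z(0, 0) = 0
  z(5, 0) = 15
  z(5, 3.333) = 35
  z(3, 6) = 45
  z(0, 9) = 54  ←
The maximum is at p = 0, q = 9.

p = 0, q = 9, z = 54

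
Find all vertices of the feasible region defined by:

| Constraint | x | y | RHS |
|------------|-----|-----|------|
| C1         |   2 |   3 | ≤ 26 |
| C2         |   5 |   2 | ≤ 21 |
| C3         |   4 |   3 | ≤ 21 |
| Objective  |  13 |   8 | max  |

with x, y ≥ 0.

(0, 0), (4.2, 0), (3, 3), (0, 7)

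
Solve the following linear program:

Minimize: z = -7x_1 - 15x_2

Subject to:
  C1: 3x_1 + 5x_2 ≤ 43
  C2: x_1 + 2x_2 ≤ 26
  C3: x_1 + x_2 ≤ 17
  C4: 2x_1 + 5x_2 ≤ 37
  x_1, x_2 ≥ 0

Evaluate the objective at each vertex of the feasible region:
  z(0, 0) = 0
  z(14.33, 0) = -100.3
  z(6, 5) = -117  ←
  z(0, 7.4) = -111
The minimum is at x_1 = 6, x_2 = 5.

x_1 = 6, x_2 = 5, z = -117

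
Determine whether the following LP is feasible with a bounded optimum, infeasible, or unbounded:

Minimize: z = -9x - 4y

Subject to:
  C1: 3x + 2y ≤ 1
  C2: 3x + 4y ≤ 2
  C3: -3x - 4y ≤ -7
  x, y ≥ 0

Infeasible (no feasible solution exists)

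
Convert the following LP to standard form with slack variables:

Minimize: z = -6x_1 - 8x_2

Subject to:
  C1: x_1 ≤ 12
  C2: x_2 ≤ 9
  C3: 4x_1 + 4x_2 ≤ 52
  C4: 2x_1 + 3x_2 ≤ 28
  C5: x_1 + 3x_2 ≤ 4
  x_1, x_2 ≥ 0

min z = -6x_1 - 8x_2

s.t.
  x_1 + s1 = 12
  x_2 + s2 = 9
  4x_1 + 4x_2 + s3 = 52
  2x_1 + 3x_2 + s4 = 28
  x_1 + 3x_2 + s5 = 4
  x_1, x_2, s1, s2, s3, s4, s5 ≥ 0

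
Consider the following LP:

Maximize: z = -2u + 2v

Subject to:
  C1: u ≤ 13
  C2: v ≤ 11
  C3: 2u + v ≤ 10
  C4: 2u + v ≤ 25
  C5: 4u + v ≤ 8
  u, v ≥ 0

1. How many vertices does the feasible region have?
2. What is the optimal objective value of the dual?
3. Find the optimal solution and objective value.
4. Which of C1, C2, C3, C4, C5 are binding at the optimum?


1. 3
2. 16
3. u = 0, v = 8, z = 16
4. C5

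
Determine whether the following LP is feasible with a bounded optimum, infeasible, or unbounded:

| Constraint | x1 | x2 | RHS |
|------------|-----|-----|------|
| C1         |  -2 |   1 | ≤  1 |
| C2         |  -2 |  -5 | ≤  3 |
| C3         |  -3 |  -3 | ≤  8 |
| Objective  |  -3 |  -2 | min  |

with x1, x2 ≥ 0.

Unbounded (objective can decrease without bound)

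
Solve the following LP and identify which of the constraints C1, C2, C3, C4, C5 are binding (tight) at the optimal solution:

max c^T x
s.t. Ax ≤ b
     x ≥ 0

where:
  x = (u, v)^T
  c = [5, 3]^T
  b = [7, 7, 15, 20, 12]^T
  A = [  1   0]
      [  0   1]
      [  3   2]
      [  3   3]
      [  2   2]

At u = 5, v = 0, compute slack b - a·x for each constraint:
  C1: 7 − 5 = 2  (slack)
  C2: 7 − 0 = 7  (slack)
  C3: 15 − 15 = 0  (binding)
  C4: 20 − 15 = 5  (slack)
  C5: 12 − 10 = 2  (slack)

Optimal: u = 5, v = 0
Binding: C3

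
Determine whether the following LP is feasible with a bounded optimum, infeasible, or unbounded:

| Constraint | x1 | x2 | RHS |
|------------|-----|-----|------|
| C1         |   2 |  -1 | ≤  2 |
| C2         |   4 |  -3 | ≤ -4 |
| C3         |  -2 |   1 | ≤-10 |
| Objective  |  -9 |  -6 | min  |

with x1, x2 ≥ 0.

Infeasible (no feasible solution exists)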